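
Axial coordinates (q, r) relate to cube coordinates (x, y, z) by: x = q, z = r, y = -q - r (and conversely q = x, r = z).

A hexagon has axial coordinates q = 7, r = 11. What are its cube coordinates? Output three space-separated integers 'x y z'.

Answer: 7 -18 11

Derivation:
x = q = 7
z = r = 11
y = -x - z = -(7) - (11) = -18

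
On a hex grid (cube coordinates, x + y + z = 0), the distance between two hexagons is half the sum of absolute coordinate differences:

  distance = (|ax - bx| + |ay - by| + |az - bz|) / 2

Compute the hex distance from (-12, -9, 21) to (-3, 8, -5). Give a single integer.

Answer: 26

Derivation:
|ax - bx| = |-12 - (-3)| = 9
|ay - by| = |-9 - 8| = 17
|az - bz| = |21 - (-5)| = 26
distance = (9 + 17 + 26) / 2 = 52 / 2 = 26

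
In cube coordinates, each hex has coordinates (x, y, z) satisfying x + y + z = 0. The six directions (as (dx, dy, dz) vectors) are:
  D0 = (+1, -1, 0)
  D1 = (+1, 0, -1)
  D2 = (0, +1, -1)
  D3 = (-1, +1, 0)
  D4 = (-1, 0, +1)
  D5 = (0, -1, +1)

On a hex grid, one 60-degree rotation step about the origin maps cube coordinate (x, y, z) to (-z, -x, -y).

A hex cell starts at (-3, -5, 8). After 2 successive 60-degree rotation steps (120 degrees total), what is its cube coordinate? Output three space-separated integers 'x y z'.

Start: (-3, -5, 8)
Step 1: (-3, -5, 8) -> (-(8), -(-3), -(-5)) = (-8, 3, 5)
Step 2: (-8, 3, 5) -> (-(5), -(-8), -(3)) = (-5, 8, -3)

Answer: -5 8 -3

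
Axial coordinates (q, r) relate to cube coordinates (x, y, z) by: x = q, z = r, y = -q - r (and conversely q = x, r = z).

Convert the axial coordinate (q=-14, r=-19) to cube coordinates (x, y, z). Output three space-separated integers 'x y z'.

x = q = -14
z = r = -19
y = -x - z = -(-14) - (-19) = 33

Answer: -14 33 -19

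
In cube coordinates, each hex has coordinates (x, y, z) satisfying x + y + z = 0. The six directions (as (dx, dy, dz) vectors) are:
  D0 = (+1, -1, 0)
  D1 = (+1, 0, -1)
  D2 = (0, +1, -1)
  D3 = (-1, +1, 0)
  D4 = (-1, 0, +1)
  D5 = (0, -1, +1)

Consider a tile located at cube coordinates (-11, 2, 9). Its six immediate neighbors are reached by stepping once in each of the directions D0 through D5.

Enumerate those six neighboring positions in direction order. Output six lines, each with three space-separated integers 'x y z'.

Center: (-11, 2, 9). Add each direction:
  D0: (-11, 2, 9) + (1, -1, 0) = (-10, 1, 9)
  D1: (-11, 2, 9) + (1, 0, -1) = (-10, 2, 8)
  D2: (-11, 2, 9) + (0, 1, -1) = (-11, 3, 8)
  D3: (-11, 2, 9) + (-1, 1, 0) = (-12, 3, 9)
  D4: (-11, 2, 9) + (-1, 0, 1) = (-12, 2, 10)
  D5: (-11, 2, 9) + (0, -1, 1) = (-11, 1, 10)

Answer: -10 1 9
-10 2 8
-11 3 8
-12 3 9
-12 2 10
-11 1 10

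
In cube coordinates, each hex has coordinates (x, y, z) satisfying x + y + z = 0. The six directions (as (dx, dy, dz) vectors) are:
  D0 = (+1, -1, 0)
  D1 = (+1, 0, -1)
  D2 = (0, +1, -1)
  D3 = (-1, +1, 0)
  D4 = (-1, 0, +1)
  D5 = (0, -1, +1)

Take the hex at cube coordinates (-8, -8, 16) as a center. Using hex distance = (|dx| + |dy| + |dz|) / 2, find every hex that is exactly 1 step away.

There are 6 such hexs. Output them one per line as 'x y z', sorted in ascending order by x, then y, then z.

Answer: -9 -8 17
-9 -7 16
-8 -9 17
-8 -7 15
-7 -9 16
-7 -8 15

Derivation:
Walk ring at distance 1 from (-8, -8, 16):
Start at center + D4*1 = (-9, -8, 17)
  hex 0: (-9, -8, 17)
  hex 1: (-8, -9, 17)
  hex 2: (-7, -9, 16)
  hex 3: (-7, -8, 15)
  hex 4: (-8, -7, 15)
  hex 5: (-9, -7, 16)
Sorted: 6 hexes.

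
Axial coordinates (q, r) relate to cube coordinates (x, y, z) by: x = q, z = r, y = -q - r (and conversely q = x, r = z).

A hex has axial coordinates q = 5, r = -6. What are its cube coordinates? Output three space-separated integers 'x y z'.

x = q = 5
z = r = -6
y = -x - z = -(5) - (-6) = 1

Answer: 5 1 -6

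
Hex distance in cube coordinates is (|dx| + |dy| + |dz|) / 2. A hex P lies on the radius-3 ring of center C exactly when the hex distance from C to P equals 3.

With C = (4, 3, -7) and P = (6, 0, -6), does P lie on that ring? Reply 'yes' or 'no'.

|px - cx| = |6 - 4| = 2
|py - cy| = |0 - 3| = 3
|pz - cz| = |-6 - (-7)| = 1
distance = (2+3+1)/2 = 6/2 = 3
radius = 3; distance == radius -> yes

Answer: yes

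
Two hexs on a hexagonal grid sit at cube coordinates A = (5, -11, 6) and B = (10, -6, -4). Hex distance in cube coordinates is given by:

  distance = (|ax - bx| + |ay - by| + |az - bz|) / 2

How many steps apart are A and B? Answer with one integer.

|ax - bx| = |5 - 10| = 5
|ay - by| = |-11 - (-6)| = 5
|az - bz| = |6 - (-4)| = 10
distance = (5 + 5 + 10) / 2 = 20 / 2 = 10

Answer: 10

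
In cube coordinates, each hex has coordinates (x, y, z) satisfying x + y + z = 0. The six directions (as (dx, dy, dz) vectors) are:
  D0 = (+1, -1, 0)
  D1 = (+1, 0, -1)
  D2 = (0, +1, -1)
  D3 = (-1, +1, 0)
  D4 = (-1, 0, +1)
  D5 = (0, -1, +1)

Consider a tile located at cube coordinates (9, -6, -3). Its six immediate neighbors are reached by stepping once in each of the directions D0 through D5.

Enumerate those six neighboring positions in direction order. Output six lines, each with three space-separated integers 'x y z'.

Answer: 10 -7 -3
10 -6 -4
9 -5 -4
8 -5 -3
8 -6 -2
9 -7 -2

Derivation:
Center: (9, -6, -3). Add each direction:
  D0: (9, -6, -3) + (1, -1, 0) = (10, -7, -3)
  D1: (9, -6, -3) + (1, 0, -1) = (10, -6, -4)
  D2: (9, -6, -3) + (0, 1, -1) = (9, -5, -4)
  D3: (9, -6, -3) + (-1, 1, 0) = (8, -5, -3)
  D4: (9, -6, -3) + (-1, 0, 1) = (8, -6, -2)
  D5: (9, -6, -3) + (0, -1, 1) = (9, -7, -2)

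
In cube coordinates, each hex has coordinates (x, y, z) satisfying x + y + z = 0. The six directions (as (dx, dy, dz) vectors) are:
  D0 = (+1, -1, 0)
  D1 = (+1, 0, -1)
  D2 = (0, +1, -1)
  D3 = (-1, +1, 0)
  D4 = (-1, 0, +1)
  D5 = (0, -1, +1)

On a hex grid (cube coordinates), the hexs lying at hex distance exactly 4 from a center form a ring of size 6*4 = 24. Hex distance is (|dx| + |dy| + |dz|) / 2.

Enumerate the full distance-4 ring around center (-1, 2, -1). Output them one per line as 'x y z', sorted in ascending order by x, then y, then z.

Walk ring at distance 4 from (-1, 2, -1):
Start at center + D4*4 = (-5, 2, 3)
  hex 0: (-5, 2, 3)
  hex 1: (-4, 1, 3)
  hex 2: (-3, 0, 3)
  hex 3: (-2, -1, 3)
  hex 4: (-1, -2, 3)
  hex 5: (0, -2, 2)
  hex 6: (1, -2, 1)
  hex 7: (2, -2, 0)
  hex 8: (3, -2, -1)
  hex 9: (3, -1, -2)
  hex 10: (3, 0, -3)
  hex 11: (3, 1, -4)
  hex 12: (3, 2, -5)
  hex 13: (2, 3, -5)
  hex 14: (1, 4, -5)
  hex 15: (0, 5, -5)
  hex 16: (-1, 6, -5)
  hex 17: (-2, 6, -4)
  hex 18: (-3, 6, -3)
  hex 19: (-4, 6, -2)
  hex 20: (-5, 6, -1)
  hex 21: (-5, 5, 0)
  hex 22: (-5, 4, 1)
  hex 23: (-5, 3, 2)
Sorted: 24 hexes.

Answer: -5 2 3
-5 3 2
-5 4 1
-5 5 0
-5 6 -1
-4 1 3
-4 6 -2
-3 0 3
-3 6 -3
-2 -1 3
-2 6 -4
-1 -2 3
-1 6 -5
0 -2 2
0 5 -5
1 -2 1
1 4 -5
2 -2 0
2 3 -5
3 -2 -1
3 -1 -2
3 0 -3
3 1 -4
3 2 -5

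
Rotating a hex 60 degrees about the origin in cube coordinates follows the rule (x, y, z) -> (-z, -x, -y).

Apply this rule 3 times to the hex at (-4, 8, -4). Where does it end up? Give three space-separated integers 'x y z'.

Start: (-4, 8, -4)
Step 1: (-4, 8, -4) -> (-(-4), -(-4), -(8)) = (4, 4, -8)
Step 2: (4, 4, -8) -> (-(-8), -(4), -(4)) = (8, -4, -4)
Step 3: (8, -4, -4) -> (-(-4), -(8), -(-4)) = (4, -8, 4)

Answer: 4 -8 4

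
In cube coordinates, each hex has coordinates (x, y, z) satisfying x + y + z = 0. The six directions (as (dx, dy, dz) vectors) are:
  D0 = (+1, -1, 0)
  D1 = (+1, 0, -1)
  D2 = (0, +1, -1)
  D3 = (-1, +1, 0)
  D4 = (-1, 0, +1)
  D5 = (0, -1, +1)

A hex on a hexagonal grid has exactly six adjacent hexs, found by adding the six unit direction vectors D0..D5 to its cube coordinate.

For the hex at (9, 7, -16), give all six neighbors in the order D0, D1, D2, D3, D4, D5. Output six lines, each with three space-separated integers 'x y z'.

Center: (9, 7, -16). Add each direction:
  D0: (9, 7, -16) + (1, -1, 0) = (10, 6, -16)
  D1: (9, 7, -16) + (1, 0, -1) = (10, 7, -17)
  D2: (9, 7, -16) + (0, 1, -1) = (9, 8, -17)
  D3: (9, 7, -16) + (-1, 1, 0) = (8, 8, -16)
  D4: (9, 7, -16) + (-1, 0, 1) = (8, 7, -15)
  D5: (9, 7, -16) + (0, -1, 1) = (9, 6, -15)

Answer: 10 6 -16
10 7 -17
9 8 -17
8 8 -16
8 7 -15
9 6 -15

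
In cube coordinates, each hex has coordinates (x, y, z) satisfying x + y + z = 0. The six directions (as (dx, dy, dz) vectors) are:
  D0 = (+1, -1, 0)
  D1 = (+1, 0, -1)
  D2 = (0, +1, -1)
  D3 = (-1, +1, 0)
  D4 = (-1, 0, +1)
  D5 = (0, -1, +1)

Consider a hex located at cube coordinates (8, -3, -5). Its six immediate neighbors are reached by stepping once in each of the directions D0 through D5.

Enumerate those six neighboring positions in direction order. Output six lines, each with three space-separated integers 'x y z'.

Answer: 9 -4 -5
9 -3 -6
8 -2 -6
7 -2 -5
7 -3 -4
8 -4 -4

Derivation:
Center: (8, -3, -5). Add each direction:
  D0: (8, -3, -5) + (1, -1, 0) = (9, -4, -5)
  D1: (8, -3, -5) + (1, 0, -1) = (9, -3, -6)
  D2: (8, -3, -5) + (0, 1, -1) = (8, -2, -6)
  D3: (8, -3, -5) + (-1, 1, 0) = (7, -2, -5)
  D4: (8, -3, -5) + (-1, 0, 1) = (7, -3, -4)
  D5: (8, -3, -5) + (0, -1, 1) = (8, -4, -4)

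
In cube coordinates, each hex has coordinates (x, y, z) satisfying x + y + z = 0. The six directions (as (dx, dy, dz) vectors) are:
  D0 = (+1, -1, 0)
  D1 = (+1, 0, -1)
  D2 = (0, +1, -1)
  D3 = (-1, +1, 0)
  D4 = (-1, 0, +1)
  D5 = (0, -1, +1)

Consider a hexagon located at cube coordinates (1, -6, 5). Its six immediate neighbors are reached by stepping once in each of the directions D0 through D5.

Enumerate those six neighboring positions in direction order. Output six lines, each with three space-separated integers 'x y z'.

Answer: 2 -7 5
2 -6 4
1 -5 4
0 -5 5
0 -6 6
1 -7 6

Derivation:
Center: (1, -6, 5). Add each direction:
  D0: (1, -6, 5) + (1, -1, 0) = (2, -7, 5)
  D1: (1, -6, 5) + (1, 0, -1) = (2, -6, 4)
  D2: (1, -6, 5) + (0, 1, -1) = (1, -5, 4)
  D3: (1, -6, 5) + (-1, 1, 0) = (0, -5, 5)
  D4: (1, -6, 5) + (-1, 0, 1) = (0, -6, 6)
  D5: (1, -6, 5) + (0, -1, 1) = (1, -7, 6)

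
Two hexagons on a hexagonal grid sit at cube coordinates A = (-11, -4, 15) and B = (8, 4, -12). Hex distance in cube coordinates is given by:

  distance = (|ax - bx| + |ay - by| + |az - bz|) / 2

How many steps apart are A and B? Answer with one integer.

Answer: 27

Derivation:
|ax - bx| = |-11 - 8| = 19
|ay - by| = |-4 - 4| = 8
|az - bz| = |15 - (-12)| = 27
distance = (19 + 8 + 27) / 2 = 54 / 2 = 27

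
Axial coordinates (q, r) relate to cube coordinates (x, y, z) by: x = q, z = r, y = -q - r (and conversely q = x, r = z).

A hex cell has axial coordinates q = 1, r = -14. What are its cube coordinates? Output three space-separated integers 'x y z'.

Answer: 1 13 -14

Derivation:
x = q = 1
z = r = -14
y = -x - z = -(1) - (-14) = 13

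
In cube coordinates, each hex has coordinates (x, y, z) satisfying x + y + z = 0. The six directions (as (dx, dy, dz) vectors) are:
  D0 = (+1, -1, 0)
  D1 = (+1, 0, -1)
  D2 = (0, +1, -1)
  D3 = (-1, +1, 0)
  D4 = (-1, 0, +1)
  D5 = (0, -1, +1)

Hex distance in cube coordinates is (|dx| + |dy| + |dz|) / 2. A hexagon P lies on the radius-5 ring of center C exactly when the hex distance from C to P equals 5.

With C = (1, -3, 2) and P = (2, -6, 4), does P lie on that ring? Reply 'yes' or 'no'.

|px - cx| = |2 - 1| = 1
|py - cy| = |-6 - (-3)| = 3
|pz - cz| = |4 - 2| = 2
distance = (1+3+2)/2 = 6/2 = 3
radius = 5; distance != radius -> no

Answer: no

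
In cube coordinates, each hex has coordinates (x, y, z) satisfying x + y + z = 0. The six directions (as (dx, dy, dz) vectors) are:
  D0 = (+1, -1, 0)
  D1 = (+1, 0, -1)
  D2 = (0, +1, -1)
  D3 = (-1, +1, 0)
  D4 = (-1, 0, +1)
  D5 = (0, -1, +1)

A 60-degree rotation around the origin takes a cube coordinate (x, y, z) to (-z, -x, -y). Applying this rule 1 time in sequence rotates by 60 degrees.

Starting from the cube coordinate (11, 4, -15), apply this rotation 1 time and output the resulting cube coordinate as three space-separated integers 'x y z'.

Answer: 15 -11 -4

Derivation:
Start: (11, 4, -15)
Step 1: (11, 4, -15) -> (-(-15), -(11), -(4)) = (15, -11, -4)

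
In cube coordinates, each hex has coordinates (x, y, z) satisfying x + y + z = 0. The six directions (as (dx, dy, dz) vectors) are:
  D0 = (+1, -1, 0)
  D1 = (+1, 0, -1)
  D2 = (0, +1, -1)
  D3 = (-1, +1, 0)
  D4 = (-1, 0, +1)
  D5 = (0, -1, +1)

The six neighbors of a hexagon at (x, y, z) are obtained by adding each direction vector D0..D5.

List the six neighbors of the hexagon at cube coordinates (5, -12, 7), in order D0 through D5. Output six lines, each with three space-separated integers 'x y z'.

Answer: 6 -13 7
6 -12 6
5 -11 6
4 -11 7
4 -12 8
5 -13 8

Derivation:
Center: (5, -12, 7). Add each direction:
  D0: (5, -12, 7) + (1, -1, 0) = (6, -13, 7)
  D1: (5, -12, 7) + (1, 0, -1) = (6, -12, 6)
  D2: (5, -12, 7) + (0, 1, -1) = (5, -11, 6)
  D3: (5, -12, 7) + (-1, 1, 0) = (4, -11, 7)
  D4: (5, -12, 7) + (-1, 0, 1) = (4, -12, 8)
  D5: (5, -12, 7) + (0, -1, 1) = (5, -13, 8)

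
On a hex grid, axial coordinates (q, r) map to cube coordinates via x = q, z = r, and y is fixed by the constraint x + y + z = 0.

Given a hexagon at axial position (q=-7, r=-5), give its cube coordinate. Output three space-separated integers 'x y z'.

x = q = -7
z = r = -5
y = -x - z = -(-7) - (-5) = 12

Answer: -7 12 -5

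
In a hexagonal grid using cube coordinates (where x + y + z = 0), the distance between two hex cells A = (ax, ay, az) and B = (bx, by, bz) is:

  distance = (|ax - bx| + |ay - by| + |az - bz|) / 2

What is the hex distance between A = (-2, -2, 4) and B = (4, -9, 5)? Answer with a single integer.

|ax - bx| = |-2 - 4| = 6
|ay - by| = |-2 - (-9)| = 7
|az - bz| = |4 - 5| = 1
distance = (6 + 7 + 1) / 2 = 14 / 2 = 7

Answer: 7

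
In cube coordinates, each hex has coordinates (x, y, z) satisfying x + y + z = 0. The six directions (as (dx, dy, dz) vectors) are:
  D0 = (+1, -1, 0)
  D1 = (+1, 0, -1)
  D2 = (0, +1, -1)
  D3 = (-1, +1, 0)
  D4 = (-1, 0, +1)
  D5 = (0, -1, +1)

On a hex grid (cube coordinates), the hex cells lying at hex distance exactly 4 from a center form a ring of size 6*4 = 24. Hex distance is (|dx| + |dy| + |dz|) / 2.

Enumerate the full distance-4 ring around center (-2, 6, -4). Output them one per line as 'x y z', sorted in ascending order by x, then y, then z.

Walk ring at distance 4 from (-2, 6, -4):
Start at center + D4*4 = (-6, 6, 0)
  hex 0: (-6, 6, 0)
  hex 1: (-5, 5, 0)
  hex 2: (-4, 4, 0)
  hex 3: (-3, 3, 0)
  hex 4: (-2, 2, 0)
  hex 5: (-1, 2, -1)
  hex 6: (0, 2, -2)
  hex 7: (1, 2, -3)
  hex 8: (2, 2, -4)
  hex 9: (2, 3, -5)
  hex 10: (2, 4, -6)
  hex 11: (2, 5, -7)
  hex 12: (2, 6, -8)
  hex 13: (1, 7, -8)
  hex 14: (0, 8, -8)
  hex 15: (-1, 9, -8)
  hex 16: (-2, 10, -8)
  hex 17: (-3, 10, -7)
  hex 18: (-4, 10, -6)
  hex 19: (-5, 10, -5)
  hex 20: (-6, 10, -4)
  hex 21: (-6, 9, -3)
  hex 22: (-6, 8, -2)
  hex 23: (-6, 7, -1)
Sorted: 24 hexes.

Answer: -6 6 0
-6 7 -1
-6 8 -2
-6 9 -3
-6 10 -4
-5 5 0
-5 10 -5
-4 4 0
-4 10 -6
-3 3 0
-3 10 -7
-2 2 0
-2 10 -8
-1 2 -1
-1 9 -8
0 2 -2
0 8 -8
1 2 -3
1 7 -8
2 2 -4
2 3 -5
2 4 -6
2 5 -7
2 6 -8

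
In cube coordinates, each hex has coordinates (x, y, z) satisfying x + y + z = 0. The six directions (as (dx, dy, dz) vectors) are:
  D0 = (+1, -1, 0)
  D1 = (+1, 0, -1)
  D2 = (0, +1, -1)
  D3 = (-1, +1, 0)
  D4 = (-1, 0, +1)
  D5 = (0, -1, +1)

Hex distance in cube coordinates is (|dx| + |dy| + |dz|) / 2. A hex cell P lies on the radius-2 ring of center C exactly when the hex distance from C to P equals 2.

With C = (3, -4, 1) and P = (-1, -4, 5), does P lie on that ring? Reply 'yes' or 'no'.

|px - cx| = |-1 - 3| = 4
|py - cy| = |-4 - (-4)| = 0
|pz - cz| = |5 - 1| = 4
distance = (4+0+4)/2 = 8/2 = 4
radius = 2; distance != radius -> no

Answer: no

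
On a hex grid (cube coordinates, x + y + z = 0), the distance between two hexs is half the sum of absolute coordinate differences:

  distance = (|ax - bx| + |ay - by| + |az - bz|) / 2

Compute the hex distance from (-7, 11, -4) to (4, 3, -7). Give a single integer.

|ax - bx| = |-7 - 4| = 11
|ay - by| = |11 - 3| = 8
|az - bz| = |-4 - (-7)| = 3
distance = (11 + 8 + 3) / 2 = 22 / 2 = 11

Answer: 11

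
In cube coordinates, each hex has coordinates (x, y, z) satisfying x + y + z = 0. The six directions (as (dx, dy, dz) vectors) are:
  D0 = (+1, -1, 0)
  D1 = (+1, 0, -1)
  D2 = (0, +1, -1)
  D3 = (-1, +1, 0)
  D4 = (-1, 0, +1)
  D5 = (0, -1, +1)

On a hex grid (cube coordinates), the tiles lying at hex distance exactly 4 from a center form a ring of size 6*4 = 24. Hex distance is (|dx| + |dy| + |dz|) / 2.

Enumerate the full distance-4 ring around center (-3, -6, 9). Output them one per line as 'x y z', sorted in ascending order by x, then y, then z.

Answer: -7 -6 13
-7 -5 12
-7 -4 11
-7 -3 10
-7 -2 9
-6 -7 13
-6 -2 8
-5 -8 13
-5 -2 7
-4 -9 13
-4 -2 6
-3 -10 13
-3 -2 5
-2 -10 12
-2 -3 5
-1 -10 11
-1 -4 5
0 -10 10
0 -5 5
1 -10 9
1 -9 8
1 -8 7
1 -7 6
1 -6 5

Derivation:
Walk ring at distance 4 from (-3, -6, 9):
Start at center + D4*4 = (-7, -6, 13)
  hex 0: (-7, -6, 13)
  hex 1: (-6, -7, 13)
  hex 2: (-5, -8, 13)
  hex 3: (-4, -9, 13)
  hex 4: (-3, -10, 13)
  hex 5: (-2, -10, 12)
  hex 6: (-1, -10, 11)
  hex 7: (0, -10, 10)
  hex 8: (1, -10, 9)
  hex 9: (1, -9, 8)
  hex 10: (1, -8, 7)
  hex 11: (1, -7, 6)
  hex 12: (1, -6, 5)
  hex 13: (0, -5, 5)
  hex 14: (-1, -4, 5)
  hex 15: (-2, -3, 5)
  hex 16: (-3, -2, 5)
  hex 17: (-4, -2, 6)
  hex 18: (-5, -2, 7)
  hex 19: (-6, -2, 8)
  hex 20: (-7, -2, 9)
  hex 21: (-7, -3, 10)
  hex 22: (-7, -4, 11)
  hex 23: (-7, -5, 12)
Sorted: 24 hexes.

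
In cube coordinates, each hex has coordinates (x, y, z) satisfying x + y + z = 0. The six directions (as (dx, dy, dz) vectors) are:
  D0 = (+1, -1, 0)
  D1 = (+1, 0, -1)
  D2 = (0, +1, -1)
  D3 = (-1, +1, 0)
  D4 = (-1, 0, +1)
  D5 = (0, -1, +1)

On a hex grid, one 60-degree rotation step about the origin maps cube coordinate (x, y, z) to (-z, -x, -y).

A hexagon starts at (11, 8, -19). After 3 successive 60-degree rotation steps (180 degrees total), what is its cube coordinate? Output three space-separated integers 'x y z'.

Start: (11, 8, -19)
Step 1: (11, 8, -19) -> (-(-19), -(11), -(8)) = (19, -11, -8)
Step 2: (19, -11, -8) -> (-(-8), -(19), -(-11)) = (8, -19, 11)
Step 3: (8, -19, 11) -> (-(11), -(8), -(-19)) = (-11, -8, 19)

Answer: -11 -8 19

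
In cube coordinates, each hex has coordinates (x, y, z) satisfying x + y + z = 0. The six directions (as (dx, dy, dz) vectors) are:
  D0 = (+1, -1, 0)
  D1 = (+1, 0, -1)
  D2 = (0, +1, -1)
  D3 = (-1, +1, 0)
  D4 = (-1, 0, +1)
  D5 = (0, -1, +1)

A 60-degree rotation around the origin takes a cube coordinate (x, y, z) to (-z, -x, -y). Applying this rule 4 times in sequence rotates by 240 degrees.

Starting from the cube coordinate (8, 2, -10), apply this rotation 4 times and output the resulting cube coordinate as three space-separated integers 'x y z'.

Start: (8, 2, -10)
Step 1: (8, 2, -10) -> (-(-10), -(8), -(2)) = (10, -8, -2)
Step 2: (10, -8, -2) -> (-(-2), -(10), -(-8)) = (2, -10, 8)
Step 3: (2, -10, 8) -> (-(8), -(2), -(-10)) = (-8, -2, 10)
Step 4: (-8, -2, 10) -> (-(10), -(-8), -(-2)) = (-10, 8, 2)

Answer: -10 8 2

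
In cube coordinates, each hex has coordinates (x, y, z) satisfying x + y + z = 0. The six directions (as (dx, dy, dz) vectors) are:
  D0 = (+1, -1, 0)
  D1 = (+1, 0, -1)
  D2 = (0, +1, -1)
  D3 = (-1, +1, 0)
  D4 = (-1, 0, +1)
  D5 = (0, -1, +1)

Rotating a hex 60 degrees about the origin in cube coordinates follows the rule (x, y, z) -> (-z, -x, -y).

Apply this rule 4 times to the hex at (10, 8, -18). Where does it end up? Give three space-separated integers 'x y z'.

Start: (10, 8, -18)
Step 1: (10, 8, -18) -> (-(-18), -(10), -(8)) = (18, -10, -8)
Step 2: (18, -10, -8) -> (-(-8), -(18), -(-10)) = (8, -18, 10)
Step 3: (8, -18, 10) -> (-(10), -(8), -(-18)) = (-10, -8, 18)
Step 4: (-10, -8, 18) -> (-(18), -(-10), -(-8)) = (-18, 10, 8)

Answer: -18 10 8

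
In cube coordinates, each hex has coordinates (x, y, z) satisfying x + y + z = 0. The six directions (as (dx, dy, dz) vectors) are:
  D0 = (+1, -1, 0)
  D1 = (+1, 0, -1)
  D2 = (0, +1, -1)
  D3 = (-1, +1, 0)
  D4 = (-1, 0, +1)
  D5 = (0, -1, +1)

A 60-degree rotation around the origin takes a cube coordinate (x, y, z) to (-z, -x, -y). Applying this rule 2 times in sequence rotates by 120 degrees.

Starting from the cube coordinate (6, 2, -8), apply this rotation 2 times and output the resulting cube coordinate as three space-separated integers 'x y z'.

Answer: 2 -8 6

Derivation:
Start: (6, 2, -8)
Step 1: (6, 2, -8) -> (-(-8), -(6), -(2)) = (8, -6, -2)
Step 2: (8, -6, -2) -> (-(-2), -(8), -(-6)) = (2, -8, 6)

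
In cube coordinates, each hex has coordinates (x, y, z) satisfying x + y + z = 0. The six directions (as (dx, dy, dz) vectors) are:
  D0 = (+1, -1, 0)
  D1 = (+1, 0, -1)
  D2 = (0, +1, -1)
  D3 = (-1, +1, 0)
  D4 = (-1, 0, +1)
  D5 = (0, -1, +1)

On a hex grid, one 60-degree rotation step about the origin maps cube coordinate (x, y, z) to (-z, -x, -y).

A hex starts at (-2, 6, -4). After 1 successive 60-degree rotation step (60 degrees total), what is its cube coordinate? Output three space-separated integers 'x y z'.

Answer: 4 2 -6

Derivation:
Start: (-2, 6, -4)
Step 1: (-2, 6, -4) -> (-(-4), -(-2), -(6)) = (4, 2, -6)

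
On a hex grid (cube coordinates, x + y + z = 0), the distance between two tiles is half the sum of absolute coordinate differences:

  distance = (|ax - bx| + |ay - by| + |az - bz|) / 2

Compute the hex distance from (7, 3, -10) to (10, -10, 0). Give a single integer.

|ax - bx| = |7 - 10| = 3
|ay - by| = |3 - (-10)| = 13
|az - bz| = |-10 - 0| = 10
distance = (3 + 13 + 10) / 2 = 26 / 2 = 13

Answer: 13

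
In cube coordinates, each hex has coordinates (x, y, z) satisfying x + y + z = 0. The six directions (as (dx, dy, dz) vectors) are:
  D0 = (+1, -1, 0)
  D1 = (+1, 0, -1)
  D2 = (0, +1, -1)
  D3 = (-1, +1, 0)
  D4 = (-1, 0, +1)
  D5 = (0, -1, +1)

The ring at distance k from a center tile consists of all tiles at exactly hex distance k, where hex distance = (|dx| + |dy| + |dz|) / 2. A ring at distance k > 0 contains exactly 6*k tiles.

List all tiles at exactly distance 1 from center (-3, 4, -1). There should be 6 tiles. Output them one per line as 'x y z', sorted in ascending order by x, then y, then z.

Walk ring at distance 1 from (-3, 4, -1):
Start at center + D4*1 = (-4, 4, 0)
  hex 0: (-4, 4, 0)
  hex 1: (-3, 3, 0)
  hex 2: (-2, 3, -1)
  hex 3: (-2, 4, -2)
  hex 4: (-3, 5, -2)
  hex 5: (-4, 5, -1)
Sorted: 6 hexes.

Answer: -4 4 0
-4 5 -1
-3 3 0
-3 5 -2
-2 3 -1
-2 4 -2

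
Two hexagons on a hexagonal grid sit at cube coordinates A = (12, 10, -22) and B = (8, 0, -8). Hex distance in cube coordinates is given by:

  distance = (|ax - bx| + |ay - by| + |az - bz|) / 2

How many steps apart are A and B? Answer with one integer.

|ax - bx| = |12 - 8| = 4
|ay - by| = |10 - 0| = 10
|az - bz| = |-22 - (-8)| = 14
distance = (4 + 10 + 14) / 2 = 28 / 2 = 14

Answer: 14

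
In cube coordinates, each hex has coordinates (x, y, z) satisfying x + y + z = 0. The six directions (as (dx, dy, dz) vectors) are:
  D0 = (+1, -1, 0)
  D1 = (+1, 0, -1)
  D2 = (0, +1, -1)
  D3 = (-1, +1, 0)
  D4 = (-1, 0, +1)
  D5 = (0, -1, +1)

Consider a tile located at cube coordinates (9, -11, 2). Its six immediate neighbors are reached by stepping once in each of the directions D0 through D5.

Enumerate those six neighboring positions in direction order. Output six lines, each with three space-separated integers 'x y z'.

Center: (9, -11, 2). Add each direction:
  D0: (9, -11, 2) + (1, -1, 0) = (10, -12, 2)
  D1: (9, -11, 2) + (1, 0, -1) = (10, -11, 1)
  D2: (9, -11, 2) + (0, 1, -1) = (9, -10, 1)
  D3: (9, -11, 2) + (-1, 1, 0) = (8, -10, 2)
  D4: (9, -11, 2) + (-1, 0, 1) = (8, -11, 3)
  D5: (9, -11, 2) + (0, -1, 1) = (9, -12, 3)

Answer: 10 -12 2
10 -11 1
9 -10 1
8 -10 2
8 -11 3
9 -12 3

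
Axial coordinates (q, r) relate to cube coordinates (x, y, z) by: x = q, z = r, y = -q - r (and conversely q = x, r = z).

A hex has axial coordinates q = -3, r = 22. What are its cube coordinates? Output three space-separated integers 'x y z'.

Answer: -3 -19 22

Derivation:
x = q = -3
z = r = 22
y = -x - z = -(-3) - (22) = -19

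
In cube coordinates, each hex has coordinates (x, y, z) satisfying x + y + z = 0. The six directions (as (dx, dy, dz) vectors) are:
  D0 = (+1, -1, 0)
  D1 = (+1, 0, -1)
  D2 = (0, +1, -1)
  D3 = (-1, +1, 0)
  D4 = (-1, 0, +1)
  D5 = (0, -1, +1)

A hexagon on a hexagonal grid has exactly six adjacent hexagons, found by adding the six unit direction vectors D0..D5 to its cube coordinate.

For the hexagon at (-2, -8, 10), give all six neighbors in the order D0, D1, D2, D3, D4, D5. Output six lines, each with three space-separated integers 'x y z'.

Center: (-2, -8, 10). Add each direction:
  D0: (-2, -8, 10) + (1, -1, 0) = (-1, -9, 10)
  D1: (-2, -8, 10) + (1, 0, -1) = (-1, -8, 9)
  D2: (-2, -8, 10) + (0, 1, -1) = (-2, -7, 9)
  D3: (-2, -8, 10) + (-1, 1, 0) = (-3, -7, 10)
  D4: (-2, -8, 10) + (-1, 0, 1) = (-3, -8, 11)
  D5: (-2, -8, 10) + (0, -1, 1) = (-2, -9, 11)

Answer: -1 -9 10
-1 -8 9
-2 -7 9
-3 -7 10
-3 -8 11
-2 -9 11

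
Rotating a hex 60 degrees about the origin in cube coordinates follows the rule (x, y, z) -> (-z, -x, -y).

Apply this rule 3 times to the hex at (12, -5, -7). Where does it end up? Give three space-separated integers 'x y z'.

Start: (12, -5, -7)
Step 1: (12, -5, -7) -> (-(-7), -(12), -(-5)) = (7, -12, 5)
Step 2: (7, -12, 5) -> (-(5), -(7), -(-12)) = (-5, -7, 12)
Step 3: (-5, -7, 12) -> (-(12), -(-5), -(-7)) = (-12, 5, 7)

Answer: -12 5 7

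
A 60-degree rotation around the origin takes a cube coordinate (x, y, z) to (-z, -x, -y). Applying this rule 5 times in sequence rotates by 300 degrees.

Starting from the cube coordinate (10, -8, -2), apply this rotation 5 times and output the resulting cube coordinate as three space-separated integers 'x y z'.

Answer: 8 2 -10

Derivation:
Start: (10, -8, -2)
Step 1: (10, -8, -2) -> (-(-2), -(10), -(-8)) = (2, -10, 8)
Step 2: (2, -10, 8) -> (-(8), -(2), -(-10)) = (-8, -2, 10)
Step 3: (-8, -2, 10) -> (-(10), -(-8), -(-2)) = (-10, 8, 2)
Step 4: (-10, 8, 2) -> (-(2), -(-10), -(8)) = (-2, 10, -8)
Step 5: (-2, 10, -8) -> (-(-8), -(-2), -(10)) = (8, 2, -10)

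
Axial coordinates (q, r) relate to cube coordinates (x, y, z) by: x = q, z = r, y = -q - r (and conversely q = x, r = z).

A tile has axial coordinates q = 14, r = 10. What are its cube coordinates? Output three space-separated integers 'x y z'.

x = q = 14
z = r = 10
y = -x - z = -(14) - (10) = -24

Answer: 14 -24 10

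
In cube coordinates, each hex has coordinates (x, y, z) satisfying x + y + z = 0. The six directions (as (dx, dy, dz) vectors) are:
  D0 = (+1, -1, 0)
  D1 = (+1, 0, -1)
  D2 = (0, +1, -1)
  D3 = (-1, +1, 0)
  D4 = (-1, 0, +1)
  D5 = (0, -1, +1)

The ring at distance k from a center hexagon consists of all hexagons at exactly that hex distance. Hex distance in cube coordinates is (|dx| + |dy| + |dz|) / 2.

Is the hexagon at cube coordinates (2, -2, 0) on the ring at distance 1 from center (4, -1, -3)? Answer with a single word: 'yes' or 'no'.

|px - cx| = |2 - 4| = 2
|py - cy| = |-2 - (-1)| = 1
|pz - cz| = |0 - (-3)| = 3
distance = (2+1+3)/2 = 6/2 = 3
radius = 1; distance != radius -> no

Answer: no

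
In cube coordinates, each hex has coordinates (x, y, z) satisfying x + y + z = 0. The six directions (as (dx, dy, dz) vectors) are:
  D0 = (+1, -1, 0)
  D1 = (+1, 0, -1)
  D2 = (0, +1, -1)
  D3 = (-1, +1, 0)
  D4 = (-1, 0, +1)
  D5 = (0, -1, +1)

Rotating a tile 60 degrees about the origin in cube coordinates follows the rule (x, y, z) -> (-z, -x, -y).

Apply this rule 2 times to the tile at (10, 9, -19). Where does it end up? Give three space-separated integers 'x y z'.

Answer: 9 -19 10

Derivation:
Start: (10, 9, -19)
Step 1: (10, 9, -19) -> (-(-19), -(10), -(9)) = (19, -10, -9)
Step 2: (19, -10, -9) -> (-(-9), -(19), -(-10)) = (9, -19, 10)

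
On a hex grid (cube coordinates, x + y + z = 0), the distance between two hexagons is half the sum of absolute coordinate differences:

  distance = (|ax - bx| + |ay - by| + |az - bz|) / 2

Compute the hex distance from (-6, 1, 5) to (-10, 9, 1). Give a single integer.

|ax - bx| = |-6 - (-10)| = 4
|ay - by| = |1 - 9| = 8
|az - bz| = |5 - 1| = 4
distance = (4 + 8 + 4) / 2 = 16 / 2 = 8

Answer: 8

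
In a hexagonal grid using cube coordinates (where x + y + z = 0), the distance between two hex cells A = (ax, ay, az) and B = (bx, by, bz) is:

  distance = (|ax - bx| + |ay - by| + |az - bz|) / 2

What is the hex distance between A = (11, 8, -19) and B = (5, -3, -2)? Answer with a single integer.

|ax - bx| = |11 - 5| = 6
|ay - by| = |8 - (-3)| = 11
|az - bz| = |-19 - (-2)| = 17
distance = (6 + 11 + 17) / 2 = 34 / 2 = 17

Answer: 17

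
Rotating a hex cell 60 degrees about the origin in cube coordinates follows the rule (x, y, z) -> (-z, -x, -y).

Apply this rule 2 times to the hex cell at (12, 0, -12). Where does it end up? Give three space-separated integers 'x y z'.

Start: (12, 0, -12)
Step 1: (12, 0, -12) -> (-(-12), -(12), -(0)) = (12, -12, 0)
Step 2: (12, -12, 0) -> (-(0), -(12), -(-12)) = (0, -12, 12)

Answer: 0 -12 12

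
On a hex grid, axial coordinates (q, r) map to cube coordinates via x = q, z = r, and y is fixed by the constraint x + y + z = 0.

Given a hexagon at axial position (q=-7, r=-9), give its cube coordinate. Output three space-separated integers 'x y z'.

x = q = -7
z = r = -9
y = -x - z = -(-7) - (-9) = 16

Answer: -7 16 -9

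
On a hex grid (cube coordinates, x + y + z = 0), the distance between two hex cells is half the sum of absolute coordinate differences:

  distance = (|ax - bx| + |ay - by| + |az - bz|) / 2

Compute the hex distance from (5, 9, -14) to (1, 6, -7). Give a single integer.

|ax - bx| = |5 - 1| = 4
|ay - by| = |9 - 6| = 3
|az - bz| = |-14 - (-7)| = 7
distance = (4 + 3 + 7) / 2 = 14 / 2 = 7

Answer: 7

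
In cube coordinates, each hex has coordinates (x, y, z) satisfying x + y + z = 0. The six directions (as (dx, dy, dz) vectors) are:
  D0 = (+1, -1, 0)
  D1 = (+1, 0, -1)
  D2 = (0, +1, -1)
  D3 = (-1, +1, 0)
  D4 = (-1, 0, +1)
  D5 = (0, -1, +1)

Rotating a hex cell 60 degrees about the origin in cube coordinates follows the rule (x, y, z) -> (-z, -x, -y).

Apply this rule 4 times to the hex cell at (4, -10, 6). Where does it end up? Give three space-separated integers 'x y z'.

Start: (4, -10, 6)
Step 1: (4, -10, 6) -> (-(6), -(4), -(-10)) = (-6, -4, 10)
Step 2: (-6, -4, 10) -> (-(10), -(-6), -(-4)) = (-10, 6, 4)
Step 3: (-10, 6, 4) -> (-(4), -(-10), -(6)) = (-4, 10, -6)
Step 4: (-4, 10, -6) -> (-(-6), -(-4), -(10)) = (6, 4, -10)

Answer: 6 4 -10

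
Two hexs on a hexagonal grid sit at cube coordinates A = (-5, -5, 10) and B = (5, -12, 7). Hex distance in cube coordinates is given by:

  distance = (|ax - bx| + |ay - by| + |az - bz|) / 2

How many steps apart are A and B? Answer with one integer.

Answer: 10

Derivation:
|ax - bx| = |-5 - 5| = 10
|ay - by| = |-5 - (-12)| = 7
|az - bz| = |10 - 7| = 3
distance = (10 + 7 + 3) / 2 = 20 / 2 = 10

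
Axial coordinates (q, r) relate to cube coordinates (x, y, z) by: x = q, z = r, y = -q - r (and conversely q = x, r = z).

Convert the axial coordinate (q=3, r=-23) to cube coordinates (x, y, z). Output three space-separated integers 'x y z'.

Answer: 3 20 -23

Derivation:
x = q = 3
z = r = -23
y = -x - z = -(3) - (-23) = 20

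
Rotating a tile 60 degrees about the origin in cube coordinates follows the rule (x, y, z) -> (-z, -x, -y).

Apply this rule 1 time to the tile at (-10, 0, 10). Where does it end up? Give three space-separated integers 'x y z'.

Answer: -10 10 0

Derivation:
Start: (-10, 0, 10)
Step 1: (-10, 0, 10) -> (-(10), -(-10), -(0)) = (-10, 10, 0)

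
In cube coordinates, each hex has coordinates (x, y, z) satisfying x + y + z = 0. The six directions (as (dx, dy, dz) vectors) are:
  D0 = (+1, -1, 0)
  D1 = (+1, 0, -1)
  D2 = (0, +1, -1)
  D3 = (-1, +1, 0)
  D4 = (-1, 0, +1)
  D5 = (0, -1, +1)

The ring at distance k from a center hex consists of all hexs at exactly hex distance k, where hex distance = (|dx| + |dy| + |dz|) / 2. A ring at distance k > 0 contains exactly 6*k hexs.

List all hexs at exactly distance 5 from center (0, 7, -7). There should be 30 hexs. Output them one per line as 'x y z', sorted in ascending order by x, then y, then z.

Answer: -5 7 -2
-5 8 -3
-5 9 -4
-5 10 -5
-5 11 -6
-5 12 -7
-4 6 -2
-4 12 -8
-3 5 -2
-3 12 -9
-2 4 -2
-2 12 -10
-1 3 -2
-1 12 -11
0 2 -2
0 12 -12
1 2 -3
1 11 -12
2 2 -4
2 10 -12
3 2 -5
3 9 -12
4 2 -6
4 8 -12
5 2 -7
5 3 -8
5 4 -9
5 5 -10
5 6 -11
5 7 -12

Derivation:
Walk ring at distance 5 from (0, 7, -7):
Start at center + D4*5 = (-5, 7, -2)
  hex 0: (-5, 7, -2)
  hex 1: (-4, 6, -2)
  hex 2: (-3, 5, -2)
  hex 3: (-2, 4, -2)
  hex 4: (-1, 3, -2)
  hex 5: (0, 2, -2)
  hex 6: (1, 2, -3)
  hex 7: (2, 2, -4)
  hex 8: (3, 2, -5)
  hex 9: (4, 2, -6)
  hex 10: (5, 2, -7)
  hex 11: (5, 3, -8)
  hex 12: (5, 4, -9)
  hex 13: (5, 5, -10)
  hex 14: (5, 6, -11)
  hex 15: (5, 7, -12)
  hex 16: (4, 8, -12)
  hex 17: (3, 9, -12)
  hex 18: (2, 10, -12)
  hex 19: (1, 11, -12)
  hex 20: (0, 12, -12)
  hex 21: (-1, 12, -11)
  hex 22: (-2, 12, -10)
  hex 23: (-3, 12, -9)
  hex 24: (-4, 12, -8)
  hex 25: (-5, 12, -7)
  hex 26: (-5, 11, -6)
  hex 27: (-5, 10, -5)
  hex 28: (-5, 9, -4)
  hex 29: (-5, 8, -3)
Sorted: 30 hexes.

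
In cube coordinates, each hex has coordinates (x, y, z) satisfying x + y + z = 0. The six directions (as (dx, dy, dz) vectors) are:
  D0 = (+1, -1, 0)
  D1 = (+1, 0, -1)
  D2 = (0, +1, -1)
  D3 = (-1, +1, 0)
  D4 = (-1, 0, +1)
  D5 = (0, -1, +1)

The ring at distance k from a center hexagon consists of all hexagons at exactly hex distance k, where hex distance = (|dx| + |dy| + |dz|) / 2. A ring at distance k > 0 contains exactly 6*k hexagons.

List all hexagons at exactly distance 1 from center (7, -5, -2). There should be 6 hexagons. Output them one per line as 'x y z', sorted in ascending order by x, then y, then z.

Walk ring at distance 1 from (7, -5, -2):
Start at center + D4*1 = (6, -5, -1)
  hex 0: (6, -5, -1)
  hex 1: (7, -6, -1)
  hex 2: (8, -6, -2)
  hex 3: (8, -5, -3)
  hex 4: (7, -4, -3)
  hex 5: (6, -4, -2)
Sorted: 6 hexes.

Answer: 6 -5 -1
6 -4 -2
7 -6 -1
7 -4 -3
8 -6 -2
8 -5 -3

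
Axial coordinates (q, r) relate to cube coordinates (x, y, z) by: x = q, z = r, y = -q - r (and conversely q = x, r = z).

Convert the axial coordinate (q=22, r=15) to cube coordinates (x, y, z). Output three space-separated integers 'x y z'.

x = q = 22
z = r = 15
y = -x - z = -(22) - (15) = -37

Answer: 22 -37 15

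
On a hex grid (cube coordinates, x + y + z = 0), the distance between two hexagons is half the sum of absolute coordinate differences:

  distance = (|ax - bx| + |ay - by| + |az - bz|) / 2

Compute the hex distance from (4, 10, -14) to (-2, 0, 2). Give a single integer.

|ax - bx| = |4 - (-2)| = 6
|ay - by| = |10 - 0| = 10
|az - bz| = |-14 - 2| = 16
distance = (6 + 10 + 16) / 2 = 32 / 2 = 16

Answer: 16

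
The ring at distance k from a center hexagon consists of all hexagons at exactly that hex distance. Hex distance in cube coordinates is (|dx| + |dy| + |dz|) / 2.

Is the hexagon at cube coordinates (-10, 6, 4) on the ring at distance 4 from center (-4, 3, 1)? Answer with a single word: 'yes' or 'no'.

|px - cx| = |-10 - (-4)| = 6
|py - cy| = |6 - 3| = 3
|pz - cz| = |4 - 1| = 3
distance = (6+3+3)/2 = 12/2 = 6
radius = 4; distance != radius -> no

Answer: no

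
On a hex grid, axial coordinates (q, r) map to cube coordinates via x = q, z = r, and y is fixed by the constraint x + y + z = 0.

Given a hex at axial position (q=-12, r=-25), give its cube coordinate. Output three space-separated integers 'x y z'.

x = q = -12
z = r = -25
y = -x - z = -(-12) - (-25) = 37

Answer: -12 37 -25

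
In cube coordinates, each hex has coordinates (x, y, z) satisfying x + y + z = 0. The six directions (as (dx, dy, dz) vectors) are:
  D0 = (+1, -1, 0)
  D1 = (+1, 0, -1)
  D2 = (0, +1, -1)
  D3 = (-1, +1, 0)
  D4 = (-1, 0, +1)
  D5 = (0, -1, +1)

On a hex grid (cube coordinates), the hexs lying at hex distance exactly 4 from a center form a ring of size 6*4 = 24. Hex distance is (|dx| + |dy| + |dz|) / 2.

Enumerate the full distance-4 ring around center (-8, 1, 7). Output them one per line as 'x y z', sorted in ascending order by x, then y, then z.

Answer: -12 1 11
-12 2 10
-12 3 9
-12 4 8
-12 5 7
-11 0 11
-11 5 6
-10 -1 11
-10 5 5
-9 -2 11
-9 5 4
-8 -3 11
-8 5 3
-7 -3 10
-7 4 3
-6 -3 9
-6 3 3
-5 -3 8
-5 2 3
-4 -3 7
-4 -2 6
-4 -1 5
-4 0 4
-4 1 3

Derivation:
Walk ring at distance 4 from (-8, 1, 7):
Start at center + D4*4 = (-12, 1, 11)
  hex 0: (-12, 1, 11)
  hex 1: (-11, 0, 11)
  hex 2: (-10, -1, 11)
  hex 3: (-9, -2, 11)
  hex 4: (-8, -3, 11)
  hex 5: (-7, -3, 10)
  hex 6: (-6, -3, 9)
  hex 7: (-5, -3, 8)
  hex 8: (-4, -3, 7)
  hex 9: (-4, -2, 6)
  hex 10: (-4, -1, 5)
  hex 11: (-4, 0, 4)
  hex 12: (-4, 1, 3)
  hex 13: (-5, 2, 3)
  hex 14: (-6, 3, 3)
  hex 15: (-7, 4, 3)
  hex 16: (-8, 5, 3)
  hex 17: (-9, 5, 4)
  hex 18: (-10, 5, 5)
  hex 19: (-11, 5, 6)
  hex 20: (-12, 5, 7)
  hex 21: (-12, 4, 8)
  hex 22: (-12, 3, 9)
  hex 23: (-12, 2, 10)
Sorted: 24 hexes.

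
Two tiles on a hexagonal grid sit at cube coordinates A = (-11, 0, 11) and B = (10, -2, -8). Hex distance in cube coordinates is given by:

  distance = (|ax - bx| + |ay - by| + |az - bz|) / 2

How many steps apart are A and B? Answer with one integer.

Answer: 21

Derivation:
|ax - bx| = |-11 - 10| = 21
|ay - by| = |0 - (-2)| = 2
|az - bz| = |11 - (-8)| = 19
distance = (21 + 2 + 19) / 2 = 42 / 2 = 21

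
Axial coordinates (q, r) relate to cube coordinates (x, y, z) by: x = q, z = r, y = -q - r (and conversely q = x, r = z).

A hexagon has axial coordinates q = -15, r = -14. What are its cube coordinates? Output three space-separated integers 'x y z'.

Answer: -15 29 -14

Derivation:
x = q = -15
z = r = -14
y = -x - z = -(-15) - (-14) = 29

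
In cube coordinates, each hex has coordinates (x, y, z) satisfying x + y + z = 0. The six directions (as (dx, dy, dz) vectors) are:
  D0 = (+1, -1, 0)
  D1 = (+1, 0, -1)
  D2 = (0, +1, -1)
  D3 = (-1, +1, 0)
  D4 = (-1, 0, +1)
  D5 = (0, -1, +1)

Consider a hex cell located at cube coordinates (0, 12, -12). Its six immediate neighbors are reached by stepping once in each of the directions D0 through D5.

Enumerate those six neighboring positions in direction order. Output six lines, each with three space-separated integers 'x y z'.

Answer: 1 11 -12
1 12 -13
0 13 -13
-1 13 -12
-1 12 -11
0 11 -11

Derivation:
Center: (0, 12, -12). Add each direction:
  D0: (0, 12, -12) + (1, -1, 0) = (1, 11, -12)
  D1: (0, 12, -12) + (1, 0, -1) = (1, 12, -13)
  D2: (0, 12, -12) + (0, 1, -1) = (0, 13, -13)
  D3: (0, 12, -12) + (-1, 1, 0) = (-1, 13, -12)
  D4: (0, 12, -12) + (-1, 0, 1) = (-1, 12, -11)
  D5: (0, 12, -12) + (0, -1, 1) = (0, 11, -11)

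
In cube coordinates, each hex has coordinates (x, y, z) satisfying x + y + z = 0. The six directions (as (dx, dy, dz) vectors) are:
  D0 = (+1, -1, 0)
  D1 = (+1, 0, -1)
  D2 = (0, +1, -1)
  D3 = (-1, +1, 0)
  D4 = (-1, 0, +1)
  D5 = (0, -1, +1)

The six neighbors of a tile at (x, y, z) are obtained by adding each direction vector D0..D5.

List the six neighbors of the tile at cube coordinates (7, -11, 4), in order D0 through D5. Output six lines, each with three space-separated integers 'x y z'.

Answer: 8 -12 4
8 -11 3
7 -10 3
6 -10 4
6 -11 5
7 -12 5

Derivation:
Center: (7, -11, 4). Add each direction:
  D0: (7, -11, 4) + (1, -1, 0) = (8, -12, 4)
  D1: (7, -11, 4) + (1, 0, -1) = (8, -11, 3)
  D2: (7, -11, 4) + (0, 1, -1) = (7, -10, 3)
  D3: (7, -11, 4) + (-1, 1, 0) = (6, -10, 4)
  D4: (7, -11, 4) + (-1, 0, 1) = (6, -11, 5)
  D5: (7, -11, 4) + (0, -1, 1) = (7, -12, 5)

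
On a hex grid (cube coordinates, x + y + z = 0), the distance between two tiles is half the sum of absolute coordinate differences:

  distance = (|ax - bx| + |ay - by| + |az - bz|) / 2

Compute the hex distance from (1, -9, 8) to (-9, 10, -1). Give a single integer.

Answer: 19

Derivation:
|ax - bx| = |1 - (-9)| = 10
|ay - by| = |-9 - 10| = 19
|az - bz| = |8 - (-1)| = 9
distance = (10 + 19 + 9) / 2 = 38 / 2 = 19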